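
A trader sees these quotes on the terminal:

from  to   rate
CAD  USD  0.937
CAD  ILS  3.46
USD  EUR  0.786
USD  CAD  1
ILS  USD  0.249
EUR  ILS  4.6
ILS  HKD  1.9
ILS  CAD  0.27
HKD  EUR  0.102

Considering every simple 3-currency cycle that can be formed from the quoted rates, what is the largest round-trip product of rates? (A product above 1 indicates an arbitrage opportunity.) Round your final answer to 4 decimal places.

0.9003

EUR→ILS→USD→EUR: 4.6 × 0.249 × 0.786 = 0.90028
EUR→ILS→HKD→EUR: 4.6 × 1.9 × 0.102 = 0.89148
ILS→USD→CAD→ILS: 0.249 × 1 × 3.46 = 0.86154
Maximum is EUR→ILS→USD→EUR at 0.9003; no arbitrage — every cycle loses value.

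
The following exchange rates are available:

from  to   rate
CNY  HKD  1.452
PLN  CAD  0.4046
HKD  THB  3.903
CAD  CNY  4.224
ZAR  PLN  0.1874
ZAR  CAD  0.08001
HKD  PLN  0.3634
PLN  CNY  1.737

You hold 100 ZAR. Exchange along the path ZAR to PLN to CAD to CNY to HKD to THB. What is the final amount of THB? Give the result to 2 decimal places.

181.50

100 ZAR × 0.1874 = 18.74 PLN
18.74 PLN × 0.4046 = 7.582204 CAD
7.582204 CAD × 4.224 = 32.027229696 CNY
32.027229696 CNY × 1.452 = 46.503537518592 HKD
46.503537518592 HKD × 3.903 = 181.503306935064576 THB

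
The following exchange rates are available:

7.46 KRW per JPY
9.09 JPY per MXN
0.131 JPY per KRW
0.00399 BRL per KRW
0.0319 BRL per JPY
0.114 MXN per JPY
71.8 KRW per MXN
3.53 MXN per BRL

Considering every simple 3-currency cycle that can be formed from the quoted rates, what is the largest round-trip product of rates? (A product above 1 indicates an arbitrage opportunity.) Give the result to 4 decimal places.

KRW→JPY→MXN→KRW: 0.131 × 0.114 × 71.8 = 1.07226
MXN→JPY→BRL→MXN: 9.09 × 0.0319 × 3.53 = 1.02360
KRW→BRL→MXN→KRW: 0.00399 × 3.53 × 71.8 = 1.01128
Maximum is KRW→JPY→MXN→KRW at 1.0723; arbitrage exists.

1.0723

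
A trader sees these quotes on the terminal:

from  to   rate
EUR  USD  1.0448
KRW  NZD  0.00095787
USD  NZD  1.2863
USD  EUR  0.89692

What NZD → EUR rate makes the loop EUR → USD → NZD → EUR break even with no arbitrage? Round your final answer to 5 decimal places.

0.74409

Known legs of the cycle: 1.0448 × 1.2863 = 1.34392624
For no arbitrage the full-cycle product must be 1, so the missing rate is 1 / 1.34392624 ≈ 0.7440885.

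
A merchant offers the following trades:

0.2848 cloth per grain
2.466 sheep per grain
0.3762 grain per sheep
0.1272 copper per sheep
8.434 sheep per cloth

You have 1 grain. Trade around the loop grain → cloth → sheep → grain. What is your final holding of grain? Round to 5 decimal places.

1 grain × 0.2848 = 0.2848 cloth
0.2848 cloth × 8.434 = 2.4020032 sheep
2.4020032 sheep × 0.3762 = 0.90363360384 grain

0.90363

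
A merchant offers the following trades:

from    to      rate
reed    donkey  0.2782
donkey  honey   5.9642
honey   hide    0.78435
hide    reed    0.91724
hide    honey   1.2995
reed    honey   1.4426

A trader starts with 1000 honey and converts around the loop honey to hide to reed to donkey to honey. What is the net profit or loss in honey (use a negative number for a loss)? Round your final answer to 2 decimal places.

1000 honey × 0.78435 = 784.35 hide
784.35 hide × 0.91724 = 719.437194 reed
719.437194 reed × 0.2782 = 200.1474273708 donkey
200.1474273708 donkey × 5.9642 = 1193.71928632492536 honey
Net change: 1193.71928632492536 − 1000 = 193.71928632492536 honey

193.72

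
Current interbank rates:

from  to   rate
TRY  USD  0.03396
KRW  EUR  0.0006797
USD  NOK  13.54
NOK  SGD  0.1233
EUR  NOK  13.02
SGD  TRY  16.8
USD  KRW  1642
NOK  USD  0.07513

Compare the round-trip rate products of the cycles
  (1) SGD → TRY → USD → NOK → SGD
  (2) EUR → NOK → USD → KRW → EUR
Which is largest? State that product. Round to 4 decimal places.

1.0917

(1) 16.8 × 0.03396 × 13.54 × 0.1233 = 0.95249
(2) 13.02 × 0.07513 × 1642 × 0.0006797 = 1.09173
Highest is cycle (2) at 1.0917 (>1, arbitrage).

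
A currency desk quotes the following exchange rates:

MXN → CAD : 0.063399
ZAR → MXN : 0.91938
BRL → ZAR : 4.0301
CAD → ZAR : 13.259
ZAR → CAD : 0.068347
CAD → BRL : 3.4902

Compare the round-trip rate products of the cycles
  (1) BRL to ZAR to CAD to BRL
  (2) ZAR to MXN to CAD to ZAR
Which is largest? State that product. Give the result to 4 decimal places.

(1) 4.0301 × 0.068347 × 3.4902 = 0.96136
(2) 0.91938 × 0.063399 × 13.259 = 0.77284
Highest is cycle (1) at 0.9614 (≤1, no arbitrage).

0.9614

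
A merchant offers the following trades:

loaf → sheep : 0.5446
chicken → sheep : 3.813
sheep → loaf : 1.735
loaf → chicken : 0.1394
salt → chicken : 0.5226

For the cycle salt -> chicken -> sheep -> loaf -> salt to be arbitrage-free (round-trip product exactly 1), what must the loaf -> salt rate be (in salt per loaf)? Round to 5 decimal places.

Known legs of the cycle: 0.5226 × 3.813 × 1.735 = 3.457289043
For no arbitrage the full-cycle product must be 1, so the missing rate is 1 / 3.457289043 ≈ 0.2892440.

0.28924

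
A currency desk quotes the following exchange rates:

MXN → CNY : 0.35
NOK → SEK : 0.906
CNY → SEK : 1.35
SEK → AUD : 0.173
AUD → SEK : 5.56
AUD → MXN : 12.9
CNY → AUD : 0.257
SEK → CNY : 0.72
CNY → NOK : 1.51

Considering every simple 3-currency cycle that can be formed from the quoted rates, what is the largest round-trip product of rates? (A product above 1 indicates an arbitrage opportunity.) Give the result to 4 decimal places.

CNY→AUD→MXN→CNY: 0.257 × 12.9 × 0.35 = 1.16036
CNY→AUD→SEK→CNY: 0.257 × 5.56 × 0.72 = 1.02882
NOK→SEK→CNY→NOK: 0.906 × 0.72 × 1.51 = 0.98500
Maximum is CNY→AUD→MXN→CNY at 1.1604; arbitrage exists.

1.1604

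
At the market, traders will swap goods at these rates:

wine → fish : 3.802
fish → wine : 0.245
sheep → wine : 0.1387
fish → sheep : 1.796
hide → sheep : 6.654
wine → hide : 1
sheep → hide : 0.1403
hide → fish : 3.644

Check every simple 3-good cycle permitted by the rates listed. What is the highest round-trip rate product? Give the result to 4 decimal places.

0.9471

sheep→wine→fish→sheep: 0.1387 × 3.802 × 1.796 = 0.94710
sheep→wine→hide→sheep: 0.1387 × 1 × 6.654 = 0.92291
sheep→hide→fish→sheep: 0.1403 × 3.644 × 1.796 = 0.91821
fish→wine→hide→fish: 0.245 × 1 × 3.644 = 0.89278
Maximum is sheep→wine→fish→sheep at 0.9471; no arbitrage — every cycle loses value.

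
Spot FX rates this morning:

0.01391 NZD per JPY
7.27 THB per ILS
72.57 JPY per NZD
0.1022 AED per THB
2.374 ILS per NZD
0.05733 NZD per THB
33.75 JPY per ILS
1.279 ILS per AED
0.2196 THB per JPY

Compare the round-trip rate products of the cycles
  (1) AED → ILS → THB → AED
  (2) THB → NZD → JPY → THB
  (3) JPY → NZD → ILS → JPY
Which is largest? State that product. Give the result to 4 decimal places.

(1) 1.279 × 7.27 × 0.1022 = 0.95029
(2) 0.05733 × 72.57 × 0.2196 = 0.91363
(3) 0.01391 × 2.374 × 33.75 = 1.11450
Highest is cycle (3) at 1.1145 (>1, arbitrage).

1.1145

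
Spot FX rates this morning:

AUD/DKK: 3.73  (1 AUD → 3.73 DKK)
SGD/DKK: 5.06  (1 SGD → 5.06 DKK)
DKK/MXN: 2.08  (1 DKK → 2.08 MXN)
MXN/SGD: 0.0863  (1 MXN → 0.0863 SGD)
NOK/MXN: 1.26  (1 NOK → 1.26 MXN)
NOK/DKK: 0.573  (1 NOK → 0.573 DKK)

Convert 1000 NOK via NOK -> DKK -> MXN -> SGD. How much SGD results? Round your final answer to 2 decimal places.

102.86

1000 NOK × 0.573 = 573 DKK
573 DKK × 2.08 = 1191.84 MXN
1191.84 MXN × 0.0863 = 102.855792 SGD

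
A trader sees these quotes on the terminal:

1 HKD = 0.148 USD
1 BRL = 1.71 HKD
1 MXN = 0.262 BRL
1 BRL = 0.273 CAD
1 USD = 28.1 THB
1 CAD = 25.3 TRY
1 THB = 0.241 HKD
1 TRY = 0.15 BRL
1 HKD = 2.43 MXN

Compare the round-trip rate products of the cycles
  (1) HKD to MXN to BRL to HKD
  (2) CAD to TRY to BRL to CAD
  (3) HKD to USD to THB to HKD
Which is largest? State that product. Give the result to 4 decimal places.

1.0887

(1) 2.43 × 0.262 × 1.71 = 1.08869
(2) 25.3 × 0.15 × 0.273 = 1.03604
(3) 0.148 × 28.1 × 0.241 = 1.00227
Highest is cycle (1) at 1.0887 (>1, arbitrage).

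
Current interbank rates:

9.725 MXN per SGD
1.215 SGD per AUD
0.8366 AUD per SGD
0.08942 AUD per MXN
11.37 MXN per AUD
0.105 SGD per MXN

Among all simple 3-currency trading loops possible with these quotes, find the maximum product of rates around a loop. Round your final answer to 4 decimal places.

1.0566

SGD→MXN→AUD→SGD: 9.725 × 0.08942 × 1.215 = 1.05658
SGD→AUD→MXN→SGD: 0.8366 × 11.37 × 0.105 = 0.99877
Maximum is SGD→MXN→AUD→SGD at 1.0566; arbitrage exists.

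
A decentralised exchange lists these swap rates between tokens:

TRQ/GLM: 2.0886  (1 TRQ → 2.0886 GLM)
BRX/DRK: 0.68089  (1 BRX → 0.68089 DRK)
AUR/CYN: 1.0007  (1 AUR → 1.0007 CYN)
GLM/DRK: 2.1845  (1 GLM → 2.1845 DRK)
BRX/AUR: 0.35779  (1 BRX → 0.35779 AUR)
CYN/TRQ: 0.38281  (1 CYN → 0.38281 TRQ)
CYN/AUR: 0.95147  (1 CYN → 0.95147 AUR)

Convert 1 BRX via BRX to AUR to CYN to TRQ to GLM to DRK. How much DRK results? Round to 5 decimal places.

1 BRX × 0.35779 = 0.35779 AUR
0.35779 AUR × 1.0007 = 0.358040453 CYN
0.358040453 CYN × 0.38281 = 0.13706146581293 TRQ
0.13706146581293 TRQ × 2.0886 = 0.286266577496885598 GLM
0.286266577496885598 GLM × 2.1845 = 0.625349338541946588831 DRK

0.62535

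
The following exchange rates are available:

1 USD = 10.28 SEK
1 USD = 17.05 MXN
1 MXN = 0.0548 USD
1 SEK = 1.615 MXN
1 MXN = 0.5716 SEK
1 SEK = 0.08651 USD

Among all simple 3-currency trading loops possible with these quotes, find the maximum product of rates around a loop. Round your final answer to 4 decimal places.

SEK→MXN→USD→SEK: 1.615 × 0.0548 × 10.28 = 0.90980
SEK→USD→MXN→SEK: 0.08651 × 17.05 × 0.5716 = 0.84311
Maximum is SEK→MXN→USD→SEK at 0.9098; no arbitrage — every cycle loses value.

0.9098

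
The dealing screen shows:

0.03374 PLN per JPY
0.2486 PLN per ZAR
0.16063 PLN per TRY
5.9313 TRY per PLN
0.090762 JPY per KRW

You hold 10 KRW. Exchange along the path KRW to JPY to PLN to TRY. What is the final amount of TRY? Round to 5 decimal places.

10 KRW × 0.090762 = 0.90762 JPY
0.90762 JPY × 0.03374 = 0.0306230988 PLN
0.0306230988 PLN × 5.9313 = 0.18163478591244 TRY

0.18163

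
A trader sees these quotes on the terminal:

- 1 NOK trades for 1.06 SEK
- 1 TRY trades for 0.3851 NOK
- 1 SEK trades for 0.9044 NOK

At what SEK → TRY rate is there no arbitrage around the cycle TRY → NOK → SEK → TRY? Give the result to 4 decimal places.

2.4497

Known legs of the cycle: 0.3851 × 1.06 = 0.408206
For no arbitrage the full-cycle product must be 1, so the missing rate is 1 / 0.408206 ≈ 2.449744.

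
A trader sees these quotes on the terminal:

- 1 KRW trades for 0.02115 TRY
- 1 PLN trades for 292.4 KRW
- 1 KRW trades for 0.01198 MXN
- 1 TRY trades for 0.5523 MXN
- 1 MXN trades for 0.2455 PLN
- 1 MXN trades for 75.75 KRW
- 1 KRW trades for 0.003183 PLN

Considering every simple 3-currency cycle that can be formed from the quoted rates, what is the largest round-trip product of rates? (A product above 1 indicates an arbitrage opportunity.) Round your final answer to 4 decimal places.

0.8848

MXN→KRW→TRY→MXN: 75.75 × 0.02115 × 0.5523 = 0.88485
MXN→PLN→KRW→MXN: 0.2455 × 292.4 × 0.01198 = 0.85997
Maximum is MXN→KRW→TRY→MXN at 0.8848; no arbitrage — every cycle loses value.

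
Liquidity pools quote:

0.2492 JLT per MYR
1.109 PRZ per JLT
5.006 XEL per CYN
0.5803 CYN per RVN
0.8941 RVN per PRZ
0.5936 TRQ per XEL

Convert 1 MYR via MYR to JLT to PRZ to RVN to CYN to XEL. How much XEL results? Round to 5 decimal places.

1 MYR × 0.2492 = 0.2492 JLT
0.2492 JLT × 1.109 = 0.2763628 PRZ
0.2763628 PRZ × 0.8941 = 0.24709597948 RVN
0.24709597948 RVN × 0.5803 = 0.143389796892244 CYN
0.143389796892244 CYN × 5.006 = 0.717809323242573464 XEL

0.71781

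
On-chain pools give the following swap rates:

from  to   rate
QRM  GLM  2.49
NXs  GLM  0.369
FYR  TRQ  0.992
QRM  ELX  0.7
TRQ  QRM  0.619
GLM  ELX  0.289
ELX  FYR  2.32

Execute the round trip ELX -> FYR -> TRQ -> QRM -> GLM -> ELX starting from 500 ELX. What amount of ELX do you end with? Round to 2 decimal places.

512.58

500 ELX × 2.32 = 1160 FYR
1160 FYR × 0.992 = 1150.72 TRQ
1150.72 TRQ × 0.619 = 712.29568 QRM
712.29568 QRM × 2.49 = 1773.6162432 GLM
1773.6162432 GLM × 0.289 = 512.5750942848 ELX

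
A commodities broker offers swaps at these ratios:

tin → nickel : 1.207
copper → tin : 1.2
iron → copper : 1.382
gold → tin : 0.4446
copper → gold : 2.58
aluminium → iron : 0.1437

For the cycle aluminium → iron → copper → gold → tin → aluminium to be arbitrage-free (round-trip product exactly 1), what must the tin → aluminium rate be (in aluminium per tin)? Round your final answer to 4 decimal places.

4.3898

Known legs of the cycle: 0.1437 × 1.382 × 2.58 × 0.4446 = 0.2278001341512
For no arbitrage the full-cycle product must be 1, so the missing rate is 1 / 0.2278001341512 ≈ 4.389813.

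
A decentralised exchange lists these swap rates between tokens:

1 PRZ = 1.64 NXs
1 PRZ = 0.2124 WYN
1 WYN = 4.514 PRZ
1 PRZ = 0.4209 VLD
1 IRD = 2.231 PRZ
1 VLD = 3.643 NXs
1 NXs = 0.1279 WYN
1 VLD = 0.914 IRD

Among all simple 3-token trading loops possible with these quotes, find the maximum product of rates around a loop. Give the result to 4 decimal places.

NXs→WYN→PRZ→NXs: 0.1279 × 4.514 × 1.64 = 0.94684
IRD→PRZ→VLD→IRD: 2.231 × 0.4209 × 0.914 = 0.85827
Maximum is NXs→WYN→PRZ→NXs at 0.9468; no arbitrage — every cycle loses value.

0.9468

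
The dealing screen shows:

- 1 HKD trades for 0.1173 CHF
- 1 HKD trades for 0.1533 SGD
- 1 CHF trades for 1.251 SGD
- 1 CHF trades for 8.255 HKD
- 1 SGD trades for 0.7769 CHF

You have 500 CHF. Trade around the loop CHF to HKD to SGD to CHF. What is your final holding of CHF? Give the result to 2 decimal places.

491.58

500 CHF × 8.255 = 4127.5 HKD
4127.5 HKD × 0.1533 = 632.74575 SGD
632.74575 SGD × 0.7769 = 491.580173175 CHF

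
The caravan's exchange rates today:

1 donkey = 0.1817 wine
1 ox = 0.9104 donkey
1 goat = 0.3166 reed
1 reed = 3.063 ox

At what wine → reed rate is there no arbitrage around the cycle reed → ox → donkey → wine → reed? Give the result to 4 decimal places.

Known legs of the cycle: 3.063 × 0.9104 × 0.1817 = 0.50668047984
For no arbitrage the full-cycle product must be 1, so the missing rate is 1 / 0.50668047984 ≈ 1.973630.

1.9736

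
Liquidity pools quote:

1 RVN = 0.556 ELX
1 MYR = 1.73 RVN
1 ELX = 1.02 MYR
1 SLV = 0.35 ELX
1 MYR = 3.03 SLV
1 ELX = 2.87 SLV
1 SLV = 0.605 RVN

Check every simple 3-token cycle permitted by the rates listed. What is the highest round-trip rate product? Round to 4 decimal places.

SLV→ELX→MYR→SLV: 0.35 × 1.02 × 3.03 = 1.08171
RVN→ELX→MYR→RVN: 0.556 × 1.02 × 1.73 = 0.98112
RVN→ELX→SLV→RVN: 0.556 × 2.87 × 0.605 = 0.96541
Maximum is SLV→ELX→MYR→SLV at 1.0817; arbitrage exists.

1.0817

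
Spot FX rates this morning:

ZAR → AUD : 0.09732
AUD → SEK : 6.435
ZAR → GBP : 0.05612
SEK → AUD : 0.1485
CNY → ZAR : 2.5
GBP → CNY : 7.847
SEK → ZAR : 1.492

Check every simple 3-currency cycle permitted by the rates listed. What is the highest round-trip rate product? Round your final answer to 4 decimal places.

CNY→ZAR→GBP→CNY: 2.5 × 0.05612 × 7.847 = 1.10093
ZAR→AUD→SEK→ZAR: 0.09732 × 6.435 × 1.492 = 0.93437
Maximum is CNY→ZAR→GBP→CNY at 1.1009; arbitrage exists.

1.1009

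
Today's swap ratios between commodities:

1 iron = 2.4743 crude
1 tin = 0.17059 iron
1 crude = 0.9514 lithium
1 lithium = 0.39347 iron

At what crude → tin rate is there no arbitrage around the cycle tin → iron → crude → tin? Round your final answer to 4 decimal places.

2.3692

Known legs of the cycle: 0.17059 × 2.4743 = 0.422090837
For no arbitrage the full-cycle product must be 1, so the missing rate is 1 / 0.422090837 ≈ 2.369158.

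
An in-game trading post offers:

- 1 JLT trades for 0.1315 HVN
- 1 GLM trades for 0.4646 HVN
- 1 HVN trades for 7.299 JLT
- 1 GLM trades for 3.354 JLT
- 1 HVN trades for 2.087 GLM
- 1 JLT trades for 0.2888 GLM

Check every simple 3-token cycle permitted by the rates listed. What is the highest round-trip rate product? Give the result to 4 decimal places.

GLM→HVN→JLT→GLM: 0.4646 × 7.299 × 0.2888 = 0.97935
GLM→JLT→HVN→GLM: 3.354 × 0.1315 × 2.087 = 0.92047
Maximum is GLM→HVN→JLT→GLM at 0.9794; no arbitrage — every cycle loses value.

0.9794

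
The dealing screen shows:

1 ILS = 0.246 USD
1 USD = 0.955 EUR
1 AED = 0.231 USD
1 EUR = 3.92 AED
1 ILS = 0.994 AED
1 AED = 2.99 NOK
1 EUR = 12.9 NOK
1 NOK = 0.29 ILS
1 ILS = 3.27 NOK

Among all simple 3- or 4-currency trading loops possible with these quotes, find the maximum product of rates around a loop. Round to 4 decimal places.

ILS→USD→EUR→NOK→ILS: 0.246 × 0.955 × 12.9 × 0.29 = 0.87887
USD→EUR→AED→USD: 0.955 × 3.92 × 0.231 = 0.86477
ILS→AED→NOK→ILS: 0.994 × 2.99 × 0.29 = 0.86190
Maximum is ILS→USD→EUR→NOK→ILS at 0.8789; no arbitrage — every cycle loses value.

0.8789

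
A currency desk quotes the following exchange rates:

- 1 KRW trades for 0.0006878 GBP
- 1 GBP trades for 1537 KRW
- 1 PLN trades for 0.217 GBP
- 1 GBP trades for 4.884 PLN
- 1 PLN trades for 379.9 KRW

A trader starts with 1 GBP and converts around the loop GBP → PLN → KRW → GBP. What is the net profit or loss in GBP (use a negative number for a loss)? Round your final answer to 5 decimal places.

1 GBP × 4.884 = 4.884 PLN
4.884 PLN × 379.9 = 1855.4316 KRW
1855.4316 KRW × 0.0006878 = 1.27616585448 GBP
Net change: 1.27616585448 − 1 = 0.27616585448 GBP

0.27617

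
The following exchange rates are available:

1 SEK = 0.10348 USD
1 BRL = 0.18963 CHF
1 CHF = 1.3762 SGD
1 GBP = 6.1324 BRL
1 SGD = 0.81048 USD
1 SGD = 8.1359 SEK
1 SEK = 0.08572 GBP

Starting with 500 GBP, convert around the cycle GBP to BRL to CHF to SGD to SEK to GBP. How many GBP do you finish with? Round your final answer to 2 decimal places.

558.05

500 GBP × 6.1324 = 3066.2 BRL
3066.2 BRL × 0.18963 = 581.443506 CHF
581.443506 CHF × 1.3762 = 800.1825529572 SGD
800.1825529572 SGD × 8.1359 = 6510.20523260448348 SEK
6510.20523260448348 SEK × 0.08572 = 558.0547925388563239056 GBP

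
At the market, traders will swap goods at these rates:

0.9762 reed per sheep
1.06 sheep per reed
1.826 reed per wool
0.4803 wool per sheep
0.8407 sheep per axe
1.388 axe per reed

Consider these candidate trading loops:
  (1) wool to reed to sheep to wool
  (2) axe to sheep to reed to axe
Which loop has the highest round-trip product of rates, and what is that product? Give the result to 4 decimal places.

(1) 1.826 × 1.06 × 0.4803 = 0.92965
(2) 0.8407 × 0.9762 × 1.388 = 1.13912
Highest is cycle (2) at 1.1391 (>1, arbitrage).

1.1391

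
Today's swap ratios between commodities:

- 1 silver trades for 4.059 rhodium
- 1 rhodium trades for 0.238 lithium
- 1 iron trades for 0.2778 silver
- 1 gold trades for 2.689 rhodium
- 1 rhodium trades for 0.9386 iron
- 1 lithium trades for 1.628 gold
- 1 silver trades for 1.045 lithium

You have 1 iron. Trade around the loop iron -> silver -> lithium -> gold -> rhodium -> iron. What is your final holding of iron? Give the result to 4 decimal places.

1 iron × 0.2778 = 0.2778 silver
0.2778 silver × 1.045 = 0.290301 lithium
0.290301 lithium × 1.628 = 0.472610028 gold
0.472610028 gold × 2.689 = 1.270848365292 rhodium
1.270848365292 rhodium × 0.9386 = 1.1928182756630712 iron

1.1928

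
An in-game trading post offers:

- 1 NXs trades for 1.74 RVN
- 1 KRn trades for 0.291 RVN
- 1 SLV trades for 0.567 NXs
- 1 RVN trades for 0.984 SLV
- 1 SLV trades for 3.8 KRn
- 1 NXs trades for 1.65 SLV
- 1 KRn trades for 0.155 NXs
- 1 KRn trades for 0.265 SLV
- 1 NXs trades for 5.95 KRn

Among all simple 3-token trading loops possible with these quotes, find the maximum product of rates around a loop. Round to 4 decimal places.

1.0881

RVN→SLV→KRn→RVN: 0.984 × 3.8 × 0.291 = 1.08811
SLV→KRn→NXs→SLV: 3.8 × 0.155 × 1.65 = 0.97185
RVN→SLV→NXs→RVN: 0.984 × 0.567 × 1.74 = 0.97079
SLV→NXs→KRn→SLV: 0.567 × 5.95 × 0.265 = 0.89402
Maximum is RVN→SLV→KRn→RVN at 1.0881; arbitrage exists.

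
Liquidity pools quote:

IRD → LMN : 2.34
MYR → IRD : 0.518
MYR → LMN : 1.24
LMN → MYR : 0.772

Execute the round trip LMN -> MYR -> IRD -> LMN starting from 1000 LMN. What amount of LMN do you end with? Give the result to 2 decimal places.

1000 LMN × 0.772 = 772 MYR
772 MYR × 0.518 = 399.896 IRD
399.896 IRD × 2.34 = 935.75664 LMN

935.76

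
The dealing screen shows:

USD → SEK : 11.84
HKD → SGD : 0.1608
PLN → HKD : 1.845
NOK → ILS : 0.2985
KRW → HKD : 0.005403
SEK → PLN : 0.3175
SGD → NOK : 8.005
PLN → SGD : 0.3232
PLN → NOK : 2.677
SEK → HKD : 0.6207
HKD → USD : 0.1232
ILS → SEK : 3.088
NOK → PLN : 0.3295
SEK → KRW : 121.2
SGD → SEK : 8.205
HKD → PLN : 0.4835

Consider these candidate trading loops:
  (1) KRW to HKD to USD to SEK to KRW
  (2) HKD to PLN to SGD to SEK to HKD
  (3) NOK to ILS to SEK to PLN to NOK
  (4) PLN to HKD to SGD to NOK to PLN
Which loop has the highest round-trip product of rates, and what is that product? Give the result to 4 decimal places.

0.9552

(1) 0.005403 × 0.1232 × 11.84 × 121.2 = 0.95521
(2) 0.4835 × 0.3232 × 8.205 × 0.6207 = 0.79584
(3) 0.2985 × 3.088 × 0.3175 × 2.677 = 0.78345
(4) 1.845 × 0.1608 × 8.005 × 0.3295 = 0.78253
Highest is cycle (1) at 0.9552 (≤1, no arbitrage).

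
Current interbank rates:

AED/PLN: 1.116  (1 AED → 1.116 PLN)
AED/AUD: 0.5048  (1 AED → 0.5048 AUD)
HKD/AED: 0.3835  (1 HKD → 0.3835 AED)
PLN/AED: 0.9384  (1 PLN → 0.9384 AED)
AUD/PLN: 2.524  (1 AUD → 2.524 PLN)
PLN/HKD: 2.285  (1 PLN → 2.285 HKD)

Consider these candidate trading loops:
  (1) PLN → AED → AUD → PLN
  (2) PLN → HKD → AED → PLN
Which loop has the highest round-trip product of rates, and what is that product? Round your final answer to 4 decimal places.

1.1956

(1) 0.9384 × 0.5048 × 2.524 = 1.19563
(2) 2.285 × 0.3835 × 1.116 = 0.97795
Highest is cycle (1) at 1.1956 (>1, arbitrage).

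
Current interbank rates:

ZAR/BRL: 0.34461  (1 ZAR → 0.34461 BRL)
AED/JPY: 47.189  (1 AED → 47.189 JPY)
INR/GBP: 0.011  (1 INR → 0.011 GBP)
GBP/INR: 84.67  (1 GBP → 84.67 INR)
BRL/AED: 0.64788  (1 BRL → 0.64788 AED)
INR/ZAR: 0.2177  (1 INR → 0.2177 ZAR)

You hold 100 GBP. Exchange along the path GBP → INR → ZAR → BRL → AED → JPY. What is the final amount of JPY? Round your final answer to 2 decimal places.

19420.09

100 GBP × 84.67 = 8467 INR
8467 INR × 0.2177 = 1843.2659 ZAR
1843.2659 ZAR × 0.34461 = 635.207861799 BRL
635.207861799 BRL × 0.64788 = 411.53846950233612 AED
411.53846950233612 AED × 47.189 = 19420.08883734573916668 JPY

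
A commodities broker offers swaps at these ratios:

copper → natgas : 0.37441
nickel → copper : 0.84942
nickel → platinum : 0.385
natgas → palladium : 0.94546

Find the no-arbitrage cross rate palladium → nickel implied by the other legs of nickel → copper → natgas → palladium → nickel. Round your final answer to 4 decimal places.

Known legs of the cycle: 0.84942 × 0.37441 × 0.94546 = 0.300685912796412
For no arbitrage the full-cycle product must be 1, so the missing rate is 1 / 0.300685912796412 ≈ 3.325729.

3.3257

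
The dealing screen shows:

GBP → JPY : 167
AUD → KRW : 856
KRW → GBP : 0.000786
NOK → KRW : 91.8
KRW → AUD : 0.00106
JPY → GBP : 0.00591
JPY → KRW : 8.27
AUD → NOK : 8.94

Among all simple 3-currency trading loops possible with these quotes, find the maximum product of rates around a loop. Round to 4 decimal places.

GBP→JPY→KRW→GBP: 167 × 8.27 × 0.000786 = 1.08554
NOK→KRW→AUD→NOK: 91.8 × 0.00106 × 8.94 = 0.86993
Maximum is GBP→JPY→KRW→GBP at 1.0855; arbitrage exists.

1.0855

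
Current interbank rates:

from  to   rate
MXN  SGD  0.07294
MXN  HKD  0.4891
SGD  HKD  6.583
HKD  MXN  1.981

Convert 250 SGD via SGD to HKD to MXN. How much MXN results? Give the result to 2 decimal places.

3260.23

250 SGD × 6.583 = 1645.75 HKD
1645.75 HKD × 1.981 = 3260.23075 MXN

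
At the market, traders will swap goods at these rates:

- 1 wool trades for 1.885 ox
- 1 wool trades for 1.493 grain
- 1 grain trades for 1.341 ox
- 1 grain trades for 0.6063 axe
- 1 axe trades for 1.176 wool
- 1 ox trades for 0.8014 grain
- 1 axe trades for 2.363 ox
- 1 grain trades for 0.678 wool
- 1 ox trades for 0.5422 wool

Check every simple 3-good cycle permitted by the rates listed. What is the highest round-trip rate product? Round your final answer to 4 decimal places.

grain→axe→ox→grain: 0.6063 × 2.363 × 0.8014 = 1.14816
grain→ox→wool→grain: 1.341 × 0.5422 × 1.493 = 1.08555
grain→axe→wool→grain: 0.6063 × 1.176 × 1.493 = 1.06452
grain→wool→ox→grain: 0.678 × 1.885 × 0.8014 = 1.02421
Maximum is grain→axe→ox→grain at 1.1482; arbitrage exists.

1.1482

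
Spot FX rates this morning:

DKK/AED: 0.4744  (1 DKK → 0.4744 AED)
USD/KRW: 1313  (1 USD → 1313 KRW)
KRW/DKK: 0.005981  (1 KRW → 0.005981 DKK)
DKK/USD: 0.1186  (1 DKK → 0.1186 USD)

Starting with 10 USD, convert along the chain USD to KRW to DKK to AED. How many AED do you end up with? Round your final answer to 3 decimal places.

10 USD × 1313 = 13130 KRW
13130 KRW × 0.005981 = 78.53053 DKK
78.53053 DKK × 0.4744 = 37.254883432 AED

37.255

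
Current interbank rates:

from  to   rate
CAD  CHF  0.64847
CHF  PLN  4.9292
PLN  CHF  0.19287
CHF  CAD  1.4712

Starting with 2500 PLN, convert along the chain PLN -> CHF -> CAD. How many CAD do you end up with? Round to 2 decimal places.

709.38

2500 PLN × 0.19287 = 482.175 CHF
482.175 CHF × 1.4712 = 709.37586 CAD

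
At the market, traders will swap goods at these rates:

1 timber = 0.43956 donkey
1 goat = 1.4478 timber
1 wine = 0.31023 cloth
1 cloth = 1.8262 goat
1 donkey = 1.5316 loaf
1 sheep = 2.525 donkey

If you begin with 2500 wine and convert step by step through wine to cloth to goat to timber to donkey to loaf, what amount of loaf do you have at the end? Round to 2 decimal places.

1380.52

2500 wine × 0.31023 = 775.575 cloth
775.575 cloth × 1.8262 = 1416.355065 goat
1416.355065 goat × 1.4478 = 2050.598863107 timber
2050.598863107 timber × 0.43956 = 901.36123626731292 donkey
901.36123626731292 donkey × 1.5316 = 1380.524869467016468272 loaf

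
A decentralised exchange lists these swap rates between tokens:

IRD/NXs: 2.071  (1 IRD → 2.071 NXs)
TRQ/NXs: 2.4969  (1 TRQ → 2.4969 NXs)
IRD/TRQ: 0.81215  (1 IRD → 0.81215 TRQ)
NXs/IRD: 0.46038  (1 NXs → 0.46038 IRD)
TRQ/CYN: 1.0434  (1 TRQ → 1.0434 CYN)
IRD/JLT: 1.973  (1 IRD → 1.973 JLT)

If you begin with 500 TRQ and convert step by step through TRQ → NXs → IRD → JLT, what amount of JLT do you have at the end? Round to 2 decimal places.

500 TRQ × 2.4969 = 1248.45 NXs
1248.45 NXs × 0.46038 = 574.761411 IRD
574.761411 IRD × 1.973 = 1134.004263903 JLT

1134.00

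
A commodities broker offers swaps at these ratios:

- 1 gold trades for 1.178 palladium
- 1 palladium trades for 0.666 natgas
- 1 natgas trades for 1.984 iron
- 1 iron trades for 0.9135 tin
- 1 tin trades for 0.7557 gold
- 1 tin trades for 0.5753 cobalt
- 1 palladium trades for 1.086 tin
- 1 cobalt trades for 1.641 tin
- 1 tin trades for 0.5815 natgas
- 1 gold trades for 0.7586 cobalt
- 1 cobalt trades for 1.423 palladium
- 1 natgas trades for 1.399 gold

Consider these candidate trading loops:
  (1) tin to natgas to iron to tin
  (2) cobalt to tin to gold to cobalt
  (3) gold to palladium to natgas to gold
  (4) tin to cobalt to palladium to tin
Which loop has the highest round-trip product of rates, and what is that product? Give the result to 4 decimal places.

1.0976

(1) 0.5815 × 1.984 × 0.9135 = 1.05390
(2) 1.641 × 0.7557 × 0.7586 = 0.94074
(3) 1.178 × 0.666 × 1.399 = 1.09758
(4) 0.5753 × 1.423 × 1.086 = 0.88906
Highest is cycle (3) at 1.0976 (>1, arbitrage).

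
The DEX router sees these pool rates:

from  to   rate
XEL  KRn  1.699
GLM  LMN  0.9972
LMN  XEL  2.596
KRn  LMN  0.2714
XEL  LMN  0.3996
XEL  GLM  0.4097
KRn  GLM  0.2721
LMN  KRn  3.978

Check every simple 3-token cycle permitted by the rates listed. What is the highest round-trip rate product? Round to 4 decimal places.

XEL→KRn→LMN→XEL: 1.699 × 0.2714 × 2.596 = 1.19704
GLM→LMN→KRn→GLM: 0.9972 × 3.978 × 0.2721 = 1.07938
GLM→LMN→XEL→GLM: 0.9972 × 2.596 × 0.4097 = 1.06060
Maximum is XEL→KRn→LMN→XEL at 1.1970; arbitrage exists.

1.1970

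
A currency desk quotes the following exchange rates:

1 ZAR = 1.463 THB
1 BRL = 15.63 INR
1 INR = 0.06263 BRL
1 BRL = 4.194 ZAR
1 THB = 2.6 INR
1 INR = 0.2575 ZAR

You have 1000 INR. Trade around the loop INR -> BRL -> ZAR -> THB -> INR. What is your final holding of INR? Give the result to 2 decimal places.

999.14

1000 INR × 0.06263 = 62.63 BRL
62.63 BRL × 4.194 = 262.67022 ZAR
262.67022 ZAR × 1.463 = 384.28653186 THB
384.28653186 THB × 2.6 = 999.144982836 INR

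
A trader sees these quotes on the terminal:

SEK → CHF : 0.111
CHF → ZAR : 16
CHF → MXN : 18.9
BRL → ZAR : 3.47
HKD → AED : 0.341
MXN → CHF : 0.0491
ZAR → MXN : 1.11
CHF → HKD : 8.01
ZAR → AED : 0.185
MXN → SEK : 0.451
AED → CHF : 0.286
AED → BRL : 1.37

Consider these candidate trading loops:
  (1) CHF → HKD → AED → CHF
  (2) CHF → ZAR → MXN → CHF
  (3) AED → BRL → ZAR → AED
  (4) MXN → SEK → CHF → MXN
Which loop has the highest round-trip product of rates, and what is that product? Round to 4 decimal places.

(1) 8.01 × 0.341 × 0.286 = 0.78118
(2) 16 × 1.11 × 0.0491 = 0.87202
(3) 1.37 × 3.47 × 0.185 = 0.87947
(4) 0.451 × 0.111 × 18.9 = 0.94615
Highest is cycle (4) at 0.9462 (≤1, no arbitrage).

0.9462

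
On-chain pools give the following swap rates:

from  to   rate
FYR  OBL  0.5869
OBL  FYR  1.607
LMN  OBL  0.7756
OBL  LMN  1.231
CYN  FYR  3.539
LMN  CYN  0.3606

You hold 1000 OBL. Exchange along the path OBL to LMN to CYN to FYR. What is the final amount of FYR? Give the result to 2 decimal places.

1000 OBL × 1.231 = 1231 LMN
1231 LMN × 0.3606 = 443.8986 CYN
443.8986 CYN × 3.539 = 1570.9571454 FYR

1570.96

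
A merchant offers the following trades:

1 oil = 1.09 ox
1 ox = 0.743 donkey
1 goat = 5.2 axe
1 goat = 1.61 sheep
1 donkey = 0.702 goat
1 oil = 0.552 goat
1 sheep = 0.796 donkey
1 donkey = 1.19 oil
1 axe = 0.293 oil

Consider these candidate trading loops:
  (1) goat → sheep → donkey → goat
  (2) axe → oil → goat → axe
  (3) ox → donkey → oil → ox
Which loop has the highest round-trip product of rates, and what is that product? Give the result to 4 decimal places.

(1) 1.61 × 0.796 × 0.702 = 0.89966
(2) 0.293 × 0.552 × 5.2 = 0.84103
(3) 0.743 × 1.19 × 1.09 = 0.96375
Highest is cycle (3) at 0.9637 (≤1, no arbitrage).

0.9637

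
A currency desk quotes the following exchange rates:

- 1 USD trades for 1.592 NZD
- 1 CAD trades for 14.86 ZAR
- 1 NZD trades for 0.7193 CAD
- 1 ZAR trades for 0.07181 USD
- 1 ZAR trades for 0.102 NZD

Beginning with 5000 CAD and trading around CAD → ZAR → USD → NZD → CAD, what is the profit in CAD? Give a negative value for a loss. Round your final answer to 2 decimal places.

1109.80

5000 CAD × 14.86 = 74300 ZAR
74300 ZAR × 0.07181 = 5335.483 USD
5335.483 USD × 1.592 = 8494.088936 NZD
8494.088936 NZD × 0.7193 = 6109.7981716648 CAD
Net change: 6109.7981716648 − 5000 = 1109.7981716648 CAD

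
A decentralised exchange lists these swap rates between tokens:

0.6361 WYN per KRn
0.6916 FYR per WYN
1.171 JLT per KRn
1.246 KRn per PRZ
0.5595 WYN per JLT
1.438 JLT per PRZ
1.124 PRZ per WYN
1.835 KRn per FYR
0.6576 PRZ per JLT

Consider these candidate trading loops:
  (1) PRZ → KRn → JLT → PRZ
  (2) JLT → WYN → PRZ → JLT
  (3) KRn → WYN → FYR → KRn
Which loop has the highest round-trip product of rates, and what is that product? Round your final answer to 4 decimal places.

0.9595

(1) 1.246 × 1.171 × 0.6576 = 0.95948
(2) 0.5595 × 1.124 × 1.438 = 0.90433
(3) 0.6361 × 0.6916 × 1.835 = 0.80727
Highest is cycle (1) at 0.9595 (≤1, no arbitrage).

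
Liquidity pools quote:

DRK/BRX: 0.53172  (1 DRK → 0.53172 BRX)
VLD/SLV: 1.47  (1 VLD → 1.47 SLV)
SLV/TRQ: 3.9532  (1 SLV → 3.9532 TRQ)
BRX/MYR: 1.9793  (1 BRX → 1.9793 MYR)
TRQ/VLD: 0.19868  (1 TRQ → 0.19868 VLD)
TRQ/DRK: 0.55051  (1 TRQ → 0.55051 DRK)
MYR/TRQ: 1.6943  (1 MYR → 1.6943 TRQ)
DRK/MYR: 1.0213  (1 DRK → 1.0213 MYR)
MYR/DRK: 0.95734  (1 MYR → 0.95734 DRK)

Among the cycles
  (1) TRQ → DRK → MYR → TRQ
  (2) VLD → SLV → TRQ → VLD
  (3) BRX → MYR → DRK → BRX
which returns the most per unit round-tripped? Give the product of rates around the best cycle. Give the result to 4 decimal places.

(1) 0.55051 × 1.0213 × 1.6943 = 0.95260
(2) 1.47 × 3.9532 × 0.19868 = 1.15457
(3) 1.9793 × 0.95734 × 0.53172 = 1.00754
Highest is cycle (2) at 1.1546 (>1, arbitrage).

1.1546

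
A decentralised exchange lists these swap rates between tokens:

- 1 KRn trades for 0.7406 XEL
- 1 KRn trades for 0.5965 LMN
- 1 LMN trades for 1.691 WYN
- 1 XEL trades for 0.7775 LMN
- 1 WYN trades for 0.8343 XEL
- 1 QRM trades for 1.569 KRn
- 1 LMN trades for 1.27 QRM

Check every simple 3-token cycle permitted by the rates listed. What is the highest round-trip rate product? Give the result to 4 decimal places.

1.1886

LMN→QRM→KRn→LMN: 1.27 × 1.569 × 0.5965 = 1.18860
XEL→LMN→WYN→XEL: 0.7775 × 1.691 × 0.8343 = 1.09690
Maximum is LMN→QRM→KRn→LMN at 1.1886; arbitrage exists.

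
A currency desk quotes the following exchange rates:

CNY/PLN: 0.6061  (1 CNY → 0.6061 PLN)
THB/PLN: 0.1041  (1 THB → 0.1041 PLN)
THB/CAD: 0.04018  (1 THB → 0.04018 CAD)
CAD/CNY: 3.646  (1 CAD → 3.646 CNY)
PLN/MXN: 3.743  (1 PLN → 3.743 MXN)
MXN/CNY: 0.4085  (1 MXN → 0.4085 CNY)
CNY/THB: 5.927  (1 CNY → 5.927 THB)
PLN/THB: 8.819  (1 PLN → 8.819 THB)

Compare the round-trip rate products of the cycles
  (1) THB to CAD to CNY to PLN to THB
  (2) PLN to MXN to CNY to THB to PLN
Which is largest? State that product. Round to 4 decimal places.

(1) 0.04018 × 3.646 × 0.6061 × 8.819 = 0.78305
(2) 3.743 × 0.4085 × 5.927 × 0.1041 = 0.94340
Highest is cycle (2) at 0.9434 (≤1, no arbitrage).

0.9434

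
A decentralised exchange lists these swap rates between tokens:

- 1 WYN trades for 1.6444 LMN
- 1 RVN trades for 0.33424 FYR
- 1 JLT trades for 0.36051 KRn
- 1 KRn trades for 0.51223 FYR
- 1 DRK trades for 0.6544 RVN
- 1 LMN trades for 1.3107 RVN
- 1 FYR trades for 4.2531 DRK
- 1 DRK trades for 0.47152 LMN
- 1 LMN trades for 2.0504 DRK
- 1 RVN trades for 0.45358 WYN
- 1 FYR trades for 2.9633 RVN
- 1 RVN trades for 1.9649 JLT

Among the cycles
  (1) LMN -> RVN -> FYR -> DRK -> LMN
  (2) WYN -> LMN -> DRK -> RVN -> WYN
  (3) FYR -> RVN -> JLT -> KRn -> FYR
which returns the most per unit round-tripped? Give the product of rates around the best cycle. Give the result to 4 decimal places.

1.0752

(1) 1.3107 × 0.33424 × 4.2531 × 0.47152 = 0.87855
(2) 1.6444 × 2.0504 × 0.6544 × 0.45358 = 1.00079
(3) 2.9633 × 1.9649 × 0.36051 × 0.51223 = 1.07522
Highest is cycle (3) at 1.0752 (>1, arbitrage).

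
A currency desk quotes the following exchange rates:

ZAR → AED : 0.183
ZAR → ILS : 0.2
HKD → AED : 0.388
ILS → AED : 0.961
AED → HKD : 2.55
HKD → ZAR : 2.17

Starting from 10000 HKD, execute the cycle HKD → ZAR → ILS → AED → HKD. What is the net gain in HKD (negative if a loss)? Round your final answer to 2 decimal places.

635.39

10000 HKD × 2.17 = 21700 ZAR
21700 ZAR × 0.2 = 4340 ILS
4340 ILS × 0.961 = 4170.74 AED
4170.74 AED × 2.55 = 10635.387 HKD
Net change: 10635.387 − 10000 = 635.387 HKD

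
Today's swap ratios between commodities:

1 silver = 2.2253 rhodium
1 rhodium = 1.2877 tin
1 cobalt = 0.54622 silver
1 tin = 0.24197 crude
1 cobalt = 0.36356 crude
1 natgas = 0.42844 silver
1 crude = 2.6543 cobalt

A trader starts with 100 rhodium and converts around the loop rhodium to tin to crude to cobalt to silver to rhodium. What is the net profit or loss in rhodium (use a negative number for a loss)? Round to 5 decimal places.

0.52692

100 rhodium × 1.2877 = 128.77 tin
128.77 tin × 0.24197 = 31.1584769 crude
31.1584769 crude × 2.6543 = 82.70394523567 cobalt
82.70394523567 cobalt × 0.54622 = 45.1745489666276674 silver
45.1745489666276674 silver × 2.2253 = 100.52692381543654826522 rhodium
Net change: 100.52692381543654826522 − 100 = 0.52692381543654826522 rhodium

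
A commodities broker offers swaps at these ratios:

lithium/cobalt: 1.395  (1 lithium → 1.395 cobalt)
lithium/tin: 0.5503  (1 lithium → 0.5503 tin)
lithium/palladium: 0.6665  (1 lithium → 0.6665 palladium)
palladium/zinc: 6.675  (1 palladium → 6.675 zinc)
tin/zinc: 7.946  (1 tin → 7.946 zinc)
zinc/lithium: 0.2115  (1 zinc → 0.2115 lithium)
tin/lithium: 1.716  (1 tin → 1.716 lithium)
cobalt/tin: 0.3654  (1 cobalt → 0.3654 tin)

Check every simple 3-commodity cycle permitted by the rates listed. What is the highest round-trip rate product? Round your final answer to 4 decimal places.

zinc→lithium→palladium→zinc: 0.2115 × 0.6665 × 6.675 = 0.94094
tin→zinc→lithium→tin: 7.946 × 0.2115 × 0.5503 = 0.92482
tin→lithium→cobalt→tin: 1.716 × 1.395 × 0.3654 = 0.87470
Maximum is zinc→lithium→palladium→zinc at 0.9409; no arbitrage — every cycle loses value.

0.9409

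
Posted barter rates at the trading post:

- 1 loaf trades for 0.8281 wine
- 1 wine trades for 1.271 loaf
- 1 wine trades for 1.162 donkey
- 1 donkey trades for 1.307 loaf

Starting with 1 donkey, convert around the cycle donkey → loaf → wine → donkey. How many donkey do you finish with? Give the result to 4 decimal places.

1.2577

1 donkey × 1.307 = 1.307 loaf
1.307 loaf × 0.8281 = 1.0823267 wine
1.0823267 wine × 1.162 = 1.2576636254 donkey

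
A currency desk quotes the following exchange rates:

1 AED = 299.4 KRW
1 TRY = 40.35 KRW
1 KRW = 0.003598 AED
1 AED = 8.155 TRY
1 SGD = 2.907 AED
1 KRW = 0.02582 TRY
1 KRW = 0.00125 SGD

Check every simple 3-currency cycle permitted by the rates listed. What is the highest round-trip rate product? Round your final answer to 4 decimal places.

1.1839

TRY→KRW→AED→TRY: 40.35 × 0.003598 × 8.155 = 1.18394
SGD→AED→KRW→SGD: 2.907 × 299.4 × 0.00125 = 1.08794
Maximum is TRY→KRW→AED→TRY at 1.1839; arbitrage exists.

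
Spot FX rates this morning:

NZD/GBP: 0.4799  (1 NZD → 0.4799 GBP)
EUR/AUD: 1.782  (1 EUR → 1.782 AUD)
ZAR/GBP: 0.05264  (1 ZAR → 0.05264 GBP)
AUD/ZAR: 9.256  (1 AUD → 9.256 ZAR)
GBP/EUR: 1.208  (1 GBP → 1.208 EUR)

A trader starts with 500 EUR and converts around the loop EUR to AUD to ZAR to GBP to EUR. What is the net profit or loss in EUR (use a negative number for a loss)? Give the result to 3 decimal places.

24.426

500 EUR × 1.782 = 891 AUD
891 AUD × 9.256 = 8247.096 ZAR
8247.096 ZAR × 0.05264 = 434.12713344 GBP
434.12713344 GBP × 1.208 = 524.42557719552 EUR
Net change: 524.42557719552 − 500 = 24.42557719552 EUR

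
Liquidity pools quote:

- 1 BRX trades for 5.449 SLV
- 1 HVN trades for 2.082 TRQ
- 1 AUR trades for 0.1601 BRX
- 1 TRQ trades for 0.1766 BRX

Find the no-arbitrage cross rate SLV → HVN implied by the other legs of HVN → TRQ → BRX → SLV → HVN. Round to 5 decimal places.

0.49913

Known legs of the cycle: 2.082 × 0.1766 × 5.449 = 2.0034948588
For no arbitrage the full-cycle product must be 1, so the missing rate is 1 / 2.0034948588 ≈ 0.4991278.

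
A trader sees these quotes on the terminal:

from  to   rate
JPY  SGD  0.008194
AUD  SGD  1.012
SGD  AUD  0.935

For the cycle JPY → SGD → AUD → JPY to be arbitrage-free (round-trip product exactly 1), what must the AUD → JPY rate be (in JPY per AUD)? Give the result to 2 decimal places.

130.52

Known legs of the cycle: 0.008194 × 0.935 = 0.00766139
For no arbitrage the full-cycle product must be 1, so the missing rate is 1 / 0.00766139 ≈ 130.5246.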